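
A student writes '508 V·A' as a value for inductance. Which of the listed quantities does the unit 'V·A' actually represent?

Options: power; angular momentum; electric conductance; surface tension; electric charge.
power

inductance should have units dimensionally equivalent to kg * m^2 / (A^2 * s^2) (e.g. H).
The given unit 'V·A' reduces to kg * m^2 / s^3. Of the listed options, that is the dimensionality of power.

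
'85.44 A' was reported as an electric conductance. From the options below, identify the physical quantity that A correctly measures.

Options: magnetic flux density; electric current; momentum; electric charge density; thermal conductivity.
electric current

electric conductance should have units dimensionally equivalent to A^2 * s^3 / (kg * m^2) (e.g. S).
The given unit 'A' reduces to A. Of the listed options, that is the dimensionality of electric current.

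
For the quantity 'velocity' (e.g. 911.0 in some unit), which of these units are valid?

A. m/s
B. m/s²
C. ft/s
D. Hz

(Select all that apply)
A, C

velocity has SI base units: m / s

Checking each option against m / s:
  A. m/s: ✓ matches
  B. m/s²: ✗ does not match
  C. ft/s: ✓ matches
  D. Hz: ✗ does not match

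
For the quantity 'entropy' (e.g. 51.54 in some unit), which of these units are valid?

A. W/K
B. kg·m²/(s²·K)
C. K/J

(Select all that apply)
B

entropy has SI base units: kg * m^2 / (s^2 * K)

Checking each option against kg * m^2 / (s^2 * K):
  A. W/K: ✗ does not match
  B. kg·m²/(s²·K): ✓ matches
  C. K/J: ✗ does not match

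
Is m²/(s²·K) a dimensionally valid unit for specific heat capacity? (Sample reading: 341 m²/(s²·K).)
Yes

specific heat capacity has SI base units: m^2 / (s^2 * K)
m²/(s²·K) reduces to the same SI base units, so it is a valid unit for specific heat capacity.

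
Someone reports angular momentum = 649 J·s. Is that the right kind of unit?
Yes

angular momentum has SI base units: kg * m^2 / s
J·s reduces to the same SI base units, so it is a valid unit for angular momentum.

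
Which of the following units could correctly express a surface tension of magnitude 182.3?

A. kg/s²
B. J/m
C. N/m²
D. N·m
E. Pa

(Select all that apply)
A

surface tension has SI base units: kg / s^2

Checking each option against kg / s^2:
  A. kg/s²: ✓ matches
  B. J/m: ✗ does not match
  C. N/m²: ✗ does not match
  D. N·m: ✗ does not match
  E. Pa: ✗ does not match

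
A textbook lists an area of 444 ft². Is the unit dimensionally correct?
Yes

area has SI base units: m^2
ft² reduces to the same SI base units, so it is a valid unit for area.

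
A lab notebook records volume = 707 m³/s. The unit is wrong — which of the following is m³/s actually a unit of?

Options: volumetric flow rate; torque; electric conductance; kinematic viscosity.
volumetric flow rate

volume should have units dimensionally equivalent to m^3 (e.g. m³).
The given unit 'm³/s' reduces to m^3 / s. Of the listed options, that is the dimensionality of volumetric flow rate.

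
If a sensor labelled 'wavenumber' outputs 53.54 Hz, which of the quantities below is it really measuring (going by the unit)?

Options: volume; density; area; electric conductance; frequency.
frequency

wavenumber should have units dimensionally equivalent to 1 / m (e.g. 1/m).
The given unit 'Hz' reduces to 1 / s. Of the listed options, that is the dimensionality of frequency.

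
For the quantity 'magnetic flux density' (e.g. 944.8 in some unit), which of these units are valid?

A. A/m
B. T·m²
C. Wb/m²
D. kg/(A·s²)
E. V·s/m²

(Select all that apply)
C, D, E

magnetic flux density has SI base units: kg / (A * s^2)

Checking each option against kg / (A * s^2):
  A. A/m: ✗ does not match
  B. T·m²: ✗ does not match
  C. Wb/m²: ✓ matches
  D. kg/(A·s²): ✓ matches
  E. V·s/m²: ✓ matches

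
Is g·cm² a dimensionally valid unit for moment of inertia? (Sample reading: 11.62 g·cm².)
Yes

moment of inertia has SI base units: kg * m^2
g·cm² reduces to the same SI base units, so it is a valid unit for moment of inertia.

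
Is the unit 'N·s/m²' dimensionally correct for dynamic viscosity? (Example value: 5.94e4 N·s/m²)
Yes

dynamic viscosity has SI base units: kg / (m * s)
N·s/m² reduces to the same SI base units, so it is a valid unit for dynamic viscosity.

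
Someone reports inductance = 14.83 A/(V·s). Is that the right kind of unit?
No

inductance has SI base units: kg * m^2 / (A^2 * s^2)
A/(V·s) does NOT reduce to kg * m^2 / (A^2 * s^2); a valid unit for inductance would be e.g. H.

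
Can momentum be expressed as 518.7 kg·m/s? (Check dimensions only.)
Yes

momentum has SI base units: kg * m / s
kg·m/s reduces to the same SI base units, so it is a valid unit for momentum.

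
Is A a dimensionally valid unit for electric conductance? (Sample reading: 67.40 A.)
No

electric conductance has SI base units: A^2 * s^3 / (kg * m^2)
A does NOT reduce to A^2 * s^3 / (kg * m^2); a valid unit for electric conductance would be e.g. S.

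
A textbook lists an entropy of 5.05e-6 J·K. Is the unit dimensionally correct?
No

entropy has SI base units: kg * m^2 / (s^2 * K)
J·K does NOT reduce to kg * m^2 / (s^2 * K); a valid unit for entropy would be e.g. J/K.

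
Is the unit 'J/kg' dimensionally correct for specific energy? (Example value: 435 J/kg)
Yes

specific energy has SI base units: m^2 / s^2
J/kg reduces to the same SI base units, so it is a valid unit for specific energy.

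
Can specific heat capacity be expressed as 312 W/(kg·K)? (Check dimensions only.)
No

specific heat capacity has SI base units: m^2 / (s^2 * K)
W/(kg·K) does NOT reduce to m^2 / (s^2 * K); a valid unit for specific heat capacity would be e.g. J/(kg·K).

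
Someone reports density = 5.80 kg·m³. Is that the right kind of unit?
No

density has SI base units: kg / m^3
kg·m³ does NOT reduce to kg / m^3; a valid unit for density would be e.g. kg/m³.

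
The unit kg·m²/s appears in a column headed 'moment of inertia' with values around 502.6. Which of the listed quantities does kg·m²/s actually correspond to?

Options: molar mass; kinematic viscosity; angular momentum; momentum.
angular momentum

moment of inertia should have units dimensionally equivalent to kg * m^2 (e.g. kg·m²).
The given unit 'kg·m²/s' reduces to kg * m^2 / s. Of the listed options, that is the dimensionality of angular momentum.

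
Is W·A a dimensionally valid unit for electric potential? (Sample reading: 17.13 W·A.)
No

electric potential has SI base units: kg * m^2 / (A * s^3)
W·A does NOT reduce to kg * m^2 / (A * s^3); a valid unit for electric potential would be e.g. V.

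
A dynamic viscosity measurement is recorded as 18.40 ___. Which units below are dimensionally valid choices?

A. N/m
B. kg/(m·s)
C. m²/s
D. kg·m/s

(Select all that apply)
B

dynamic viscosity has SI base units: kg / (m * s)

Checking each option against kg / (m * s):
  A. N/m: ✗ does not match
  B. kg/(m·s): ✓ matches
  C. m²/s: ✗ does not match
  D. kg·m/s: ✗ does not match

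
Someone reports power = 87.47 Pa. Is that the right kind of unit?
No

power has SI base units: kg * m^2 / s^3
Pa does NOT reduce to kg * m^2 / s^3; a valid unit for power would be e.g. W.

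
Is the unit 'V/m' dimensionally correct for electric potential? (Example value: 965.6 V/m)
No

electric potential has SI base units: kg * m^2 / (A * s^3)
V/m does NOT reduce to kg * m^2 / (A * s^3); a valid unit for electric potential would be e.g. V.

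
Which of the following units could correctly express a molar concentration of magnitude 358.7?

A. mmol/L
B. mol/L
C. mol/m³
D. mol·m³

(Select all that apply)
A, B, C

molar concentration has SI base units: mol / m^3

Checking each option against mol / m^3:
  A. mmol/L: ✓ matches
  B. mol/L: ✓ matches
  C. mol/m³: ✓ matches
  D. mol·m³: ✗ does not match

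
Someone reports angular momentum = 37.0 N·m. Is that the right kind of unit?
No

angular momentum has SI base units: kg * m^2 / s
N·m does NOT reduce to kg * m^2 / s; a valid unit for angular momentum would be e.g. kg·m²/s.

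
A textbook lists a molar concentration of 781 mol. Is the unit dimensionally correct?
No

molar concentration has SI base units: mol / m^3
mol does NOT reduce to mol / m^3; a valid unit for molar concentration would be e.g. mol/m³.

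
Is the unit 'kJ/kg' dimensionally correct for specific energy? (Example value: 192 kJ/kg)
Yes

specific energy has SI base units: m^2 / s^2
kJ/kg reduces to the same SI base units, so it is a valid unit for specific energy.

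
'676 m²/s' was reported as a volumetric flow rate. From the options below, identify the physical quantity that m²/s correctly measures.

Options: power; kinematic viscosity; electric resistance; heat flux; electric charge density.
kinematic viscosity

volumetric flow rate should have units dimensionally equivalent to m^3 / s (e.g. m³/s).
The given unit 'm²/s' reduces to m^2 / s. Of the listed options, that is the dimensionality of kinematic viscosity.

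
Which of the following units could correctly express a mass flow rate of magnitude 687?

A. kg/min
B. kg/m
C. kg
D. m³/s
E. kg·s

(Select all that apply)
A

mass flow rate has SI base units: kg / s

Checking each option against kg / s:
  A. kg/min: ✓ matches
  B. kg/m: ✗ does not match
  C. kg: ✗ does not match
  D. m³/s: ✗ does not match
  E. kg·s: ✗ does not match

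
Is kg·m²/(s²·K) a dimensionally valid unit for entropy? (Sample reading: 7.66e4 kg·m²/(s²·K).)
Yes

entropy has SI base units: kg * m^2 / (s^2 * K)
kg·m²/(s²·K) reduces to the same SI base units, so it is a valid unit for entropy.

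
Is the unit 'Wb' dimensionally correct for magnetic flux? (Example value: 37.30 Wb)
Yes

magnetic flux has SI base units: kg * m^2 / (A * s^2)
Wb reduces to the same SI base units, so it is a valid unit for magnetic flux.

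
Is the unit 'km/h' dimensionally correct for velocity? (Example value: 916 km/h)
Yes

velocity has SI base units: m / s
km/h reduces to the same SI base units, so it is a valid unit for velocity.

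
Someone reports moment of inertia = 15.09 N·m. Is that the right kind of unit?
No

moment of inertia has SI base units: kg * m^2
N·m does NOT reduce to kg * m^2; a valid unit for moment of inertia would be e.g. kg·m².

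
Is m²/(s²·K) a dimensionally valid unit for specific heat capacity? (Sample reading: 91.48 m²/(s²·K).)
Yes

specific heat capacity has SI base units: m^2 / (s^2 * K)
m²/(s²·K) reduces to the same SI base units, so it is a valid unit for specific heat capacity.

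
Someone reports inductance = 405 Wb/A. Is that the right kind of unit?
Yes

inductance has SI base units: kg * m^2 / (A^2 * s^2)
Wb/A reduces to the same SI base units, so it is a valid unit for inductance.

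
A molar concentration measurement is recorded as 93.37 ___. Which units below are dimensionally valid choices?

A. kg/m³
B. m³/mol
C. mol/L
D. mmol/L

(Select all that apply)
C, D

molar concentration has SI base units: mol / m^3

Checking each option against mol / m^3:
  A. kg/m³: ✗ does not match
  B. m³/mol: ✗ does not match
  C. mol/L: ✓ matches
  D. mmol/L: ✓ matches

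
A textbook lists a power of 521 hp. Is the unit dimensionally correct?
Yes

power has SI base units: kg * m^2 / s^3
hp reduces to the same SI base units, so it is a valid unit for power.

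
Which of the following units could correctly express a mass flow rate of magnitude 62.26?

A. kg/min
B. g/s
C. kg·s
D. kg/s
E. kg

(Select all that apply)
A, B, D

mass flow rate has SI base units: kg / s

Checking each option against kg / s:
  A. kg/min: ✓ matches
  B. g/s: ✓ matches
  C. kg·s: ✗ does not match
  D. kg/s: ✓ matches
  E. kg: ✗ does not match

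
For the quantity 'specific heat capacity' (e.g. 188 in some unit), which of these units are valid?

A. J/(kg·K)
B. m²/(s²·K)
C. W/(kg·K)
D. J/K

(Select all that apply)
A, B

specific heat capacity has SI base units: m^2 / (s^2 * K)

Checking each option against m^2 / (s^2 * K):
  A. J/(kg·K): ✓ matches
  B. m²/(s²·K): ✓ matches
  C. W/(kg·K): ✗ does not match
  D. J/K: ✗ does not match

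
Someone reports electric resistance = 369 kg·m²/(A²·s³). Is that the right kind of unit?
Yes

electric resistance has SI base units: kg * m^2 / (A^2 * s^3)
kg·m²/(A²·s³) reduces to the same SI base units, so it is a valid unit for electric resistance.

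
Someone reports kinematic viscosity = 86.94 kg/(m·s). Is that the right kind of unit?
No

kinematic viscosity has SI base units: m^2 / s
kg/(m·s) does NOT reduce to m^2 / s; a valid unit for kinematic viscosity would be e.g. m²/s.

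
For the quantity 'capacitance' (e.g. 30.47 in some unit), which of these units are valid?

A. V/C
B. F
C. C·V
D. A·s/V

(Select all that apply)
B, D

capacitance has SI base units: A^2 * s^4 / (kg * m^2)

Checking each option against A^2 * s^4 / (kg * m^2):
  A. V/C: ✗ does not match
  B. F: ✓ matches
  C. C·V: ✗ does not match
  D. A·s/V: ✓ matches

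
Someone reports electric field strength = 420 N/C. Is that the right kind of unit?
Yes

electric field strength has SI base units: kg * m / (A * s^3)
N/C reduces to the same SI base units, so it is a valid unit for electric field strength.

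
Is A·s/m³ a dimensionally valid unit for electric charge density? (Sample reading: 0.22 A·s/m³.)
Yes

electric charge density has SI base units: A * s / m^3
A·s/m³ reduces to the same SI base units, so it is a valid unit for electric charge density.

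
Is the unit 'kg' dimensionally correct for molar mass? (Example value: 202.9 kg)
No

molar mass has SI base units: kg / mol
kg does NOT reduce to kg / mol; a valid unit for molar mass would be e.g. kg/mol.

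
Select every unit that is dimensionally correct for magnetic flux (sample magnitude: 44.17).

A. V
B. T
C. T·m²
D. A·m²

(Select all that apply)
C

magnetic flux has SI base units: kg * m^2 / (A * s^2)

Checking each option against kg * m^2 / (A * s^2):
  A. V: ✗ does not match
  B. T: ✗ does not match
  C. T·m²: ✓ matches
  D. A·m²: ✗ does not match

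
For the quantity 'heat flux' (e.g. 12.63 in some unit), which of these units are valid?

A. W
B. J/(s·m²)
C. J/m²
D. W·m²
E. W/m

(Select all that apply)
B

heat flux has SI base units: kg / s^3

Checking each option against kg / s^3:
  A. W: ✗ does not match
  B. J/(s·m²): ✓ matches
  C. J/m²: ✗ does not match
  D. W·m²: ✗ does not match
  E. W/m: ✗ does not match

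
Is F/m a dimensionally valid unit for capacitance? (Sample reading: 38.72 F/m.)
No

capacitance has SI base units: A^2 * s^4 / (kg * m^2)
F/m does NOT reduce to A^2 * s^4 / (kg * m^2); a valid unit for capacitance would be e.g. F.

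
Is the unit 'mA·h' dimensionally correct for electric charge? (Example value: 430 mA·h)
Yes

electric charge has SI base units: A * s
mA·h reduces to the same SI base units, so it is a valid unit for electric charge.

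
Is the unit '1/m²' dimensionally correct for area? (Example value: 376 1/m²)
No

area has SI base units: m^2
1/m² does NOT reduce to m^2; a valid unit for area would be e.g. m².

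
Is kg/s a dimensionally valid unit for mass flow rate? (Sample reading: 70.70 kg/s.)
Yes

mass flow rate has SI base units: kg / s
kg/s reduces to the same SI base units, so it is a valid unit for mass flow rate.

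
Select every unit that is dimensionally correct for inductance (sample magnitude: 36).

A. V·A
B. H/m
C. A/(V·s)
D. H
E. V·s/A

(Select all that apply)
D, E

inductance has SI base units: kg * m^2 / (A^2 * s^2)

Checking each option against kg * m^2 / (A^2 * s^2):
  A. V·A: ✗ does not match
  B. H/m: ✗ does not match
  C. A/(V·s): ✗ does not match
  D. H: ✓ matches
  E. V·s/A: ✓ matches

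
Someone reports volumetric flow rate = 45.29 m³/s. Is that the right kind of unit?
Yes

volumetric flow rate has SI base units: m^3 / s
m³/s reduces to the same SI base units, so it is a valid unit for volumetric flow rate.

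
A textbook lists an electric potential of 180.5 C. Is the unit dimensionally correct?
No

electric potential has SI base units: kg * m^2 / (A * s^3)
C does NOT reduce to kg * m^2 / (A * s^3); a valid unit for electric potential would be e.g. V.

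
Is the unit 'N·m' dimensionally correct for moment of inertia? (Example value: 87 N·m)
No

moment of inertia has SI base units: kg * m^2
N·m does NOT reduce to kg * m^2; a valid unit for moment of inertia would be e.g. kg·m².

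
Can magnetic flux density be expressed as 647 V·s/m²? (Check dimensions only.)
Yes

magnetic flux density has SI base units: kg / (A * s^2)
V·s/m² reduces to the same SI base units, so it is a valid unit for magnetic flux density.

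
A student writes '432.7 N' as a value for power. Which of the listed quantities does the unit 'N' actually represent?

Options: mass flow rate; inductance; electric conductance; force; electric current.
force

power should have units dimensionally equivalent to kg * m^2 / s^3 (e.g. W).
The given unit 'N' reduces to kg * m / s^2. Of the listed options, that is the dimensionality of force.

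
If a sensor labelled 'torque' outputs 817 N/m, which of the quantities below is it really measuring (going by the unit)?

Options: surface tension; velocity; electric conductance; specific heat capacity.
surface tension

torque should have units dimensionally equivalent to kg * m^2 / s^2 (e.g. N·m).
The given unit 'N/m' reduces to kg / s^2. Of the listed options, that is the dimensionality of surface tension.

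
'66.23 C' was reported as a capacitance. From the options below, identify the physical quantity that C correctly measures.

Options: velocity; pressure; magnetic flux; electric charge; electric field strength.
electric charge

capacitance should have units dimensionally equivalent to A^2 * s^4 / (kg * m^2) (e.g. F).
The given unit 'C' reduces to A * s. Of the listed options, that is the dimensionality of electric charge.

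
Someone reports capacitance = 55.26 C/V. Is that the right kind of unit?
Yes

capacitance has SI base units: A^2 * s^4 / (kg * m^2)
C/V reduces to the same SI base units, so it is a valid unit for capacitance.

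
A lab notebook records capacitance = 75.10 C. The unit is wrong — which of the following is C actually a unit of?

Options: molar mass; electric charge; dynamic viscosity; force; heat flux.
electric charge

capacitance should have units dimensionally equivalent to A^2 * s^4 / (kg * m^2) (e.g. F).
The given unit 'C' reduces to A * s. Of the listed options, that is the dimensionality of electric charge.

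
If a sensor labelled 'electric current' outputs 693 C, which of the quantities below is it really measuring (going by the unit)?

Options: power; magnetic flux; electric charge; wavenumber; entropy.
electric charge

electric current should have units dimensionally equivalent to A (e.g. A).
The given unit 'C' reduces to A * s. Of the listed options, that is the dimensionality of electric charge.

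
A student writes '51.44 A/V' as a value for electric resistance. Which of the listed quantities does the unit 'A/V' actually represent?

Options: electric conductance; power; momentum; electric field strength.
electric conductance

electric resistance should have units dimensionally equivalent to kg * m^2 / (A^2 * s^3) (e.g. Ω).
The given unit 'A/V' reduces to A^2 * s^3 / (kg * m^2). Of the listed options, that is the dimensionality of electric conductance.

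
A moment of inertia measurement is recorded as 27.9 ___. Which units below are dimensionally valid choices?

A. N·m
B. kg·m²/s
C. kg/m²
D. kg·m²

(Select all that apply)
D

moment of inertia has SI base units: kg * m^2

Checking each option against kg * m^2:
  A. N·m: ✗ does not match
  B. kg·m²/s: ✗ does not match
  C. kg/m²: ✗ does not match
  D. kg·m²: ✓ matches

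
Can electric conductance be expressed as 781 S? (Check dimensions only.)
Yes

electric conductance has SI base units: A^2 * s^3 / (kg * m^2)
S reduces to the same SI base units, so it is a valid unit for electric conductance.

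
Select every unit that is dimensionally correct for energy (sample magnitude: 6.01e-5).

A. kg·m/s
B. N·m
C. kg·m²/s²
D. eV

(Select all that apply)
B, C, D

energy has SI base units: kg * m^2 / s^2

Checking each option against kg * m^2 / s^2:
  A. kg·m/s: ✗ does not match
  B. N·m: ✓ matches
  C. kg·m²/s²: ✓ matches
  D. eV: ✓ matches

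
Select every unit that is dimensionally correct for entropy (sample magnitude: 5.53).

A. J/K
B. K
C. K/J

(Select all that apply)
A

entropy has SI base units: kg * m^2 / (s^2 * K)

Checking each option against kg * m^2 / (s^2 * K):
  A. J/K: ✓ matches
  B. K: ✗ does not match
  C. K/J: ✗ does not match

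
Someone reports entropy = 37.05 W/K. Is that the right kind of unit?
No

entropy has SI base units: kg * m^2 / (s^2 * K)
W/K does NOT reduce to kg * m^2 / (s^2 * K); a valid unit for entropy would be e.g. J/K.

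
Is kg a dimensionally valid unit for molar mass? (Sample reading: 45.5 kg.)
No

molar mass has SI base units: kg / mol
kg does NOT reduce to kg / mol; a valid unit for molar mass would be e.g. kg/mol.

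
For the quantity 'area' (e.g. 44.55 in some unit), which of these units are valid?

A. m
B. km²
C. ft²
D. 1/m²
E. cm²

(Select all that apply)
B, C, E

area has SI base units: m^2

Checking each option against m^2:
  A. m: ✗ does not match
  B. km²: ✓ matches
  C. ft²: ✓ matches
  D. 1/m²: ✗ does not match
  E. cm²: ✓ matches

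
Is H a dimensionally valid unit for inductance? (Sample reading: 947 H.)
Yes

inductance has SI base units: kg * m^2 / (A^2 * s^2)
H reduces to the same SI base units, so it is a valid unit for inductance.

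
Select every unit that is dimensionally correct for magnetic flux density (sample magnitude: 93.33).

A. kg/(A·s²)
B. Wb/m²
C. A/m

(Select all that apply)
A, B

magnetic flux density has SI base units: kg / (A * s^2)

Checking each option against kg / (A * s^2):
  A. kg/(A·s²): ✓ matches
  B. Wb/m²: ✓ matches
  C. A/m: ✗ does not match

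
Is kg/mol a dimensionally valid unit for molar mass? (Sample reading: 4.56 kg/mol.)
Yes

molar mass has SI base units: kg / mol
kg/mol reduces to the same SI base units, so it is a valid unit for molar mass.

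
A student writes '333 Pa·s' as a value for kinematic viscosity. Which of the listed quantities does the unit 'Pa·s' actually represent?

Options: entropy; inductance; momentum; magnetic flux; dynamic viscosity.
dynamic viscosity

kinematic viscosity should have units dimensionally equivalent to m^2 / s (e.g. m²/s).
The given unit 'Pa·s' reduces to kg / (m * s). Of the listed options, that is the dimensionality of dynamic viscosity.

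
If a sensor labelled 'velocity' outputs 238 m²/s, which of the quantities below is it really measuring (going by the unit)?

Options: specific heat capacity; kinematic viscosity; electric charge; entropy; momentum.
kinematic viscosity

velocity should have units dimensionally equivalent to m / s (e.g. m/s).
The given unit 'm²/s' reduces to m^2 / s. Of the listed options, that is the dimensionality of kinematic viscosity.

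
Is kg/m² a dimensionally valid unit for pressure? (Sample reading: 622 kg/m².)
No

pressure has SI base units: kg / (m * s^2)
kg/m² does NOT reduce to kg / (m * s^2); a valid unit for pressure would be e.g. Pa.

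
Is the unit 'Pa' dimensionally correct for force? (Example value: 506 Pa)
No

force has SI base units: kg * m / s^2
Pa does NOT reduce to kg * m / s^2; a valid unit for force would be e.g. N.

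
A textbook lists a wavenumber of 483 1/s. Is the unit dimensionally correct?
No

wavenumber has SI base units: 1 / m
1/s does NOT reduce to 1 / m; a valid unit for wavenumber would be e.g. 1/m.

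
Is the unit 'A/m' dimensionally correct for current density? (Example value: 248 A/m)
No

current density has SI base units: A / m^2
A/m does NOT reduce to A / m^2; a valid unit for current density would be e.g. A/m².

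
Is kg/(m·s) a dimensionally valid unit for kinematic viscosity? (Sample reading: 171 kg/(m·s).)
No

kinematic viscosity has SI base units: m^2 / s
kg/(m·s) does NOT reduce to m^2 / s; a valid unit for kinematic viscosity would be e.g. m²/s.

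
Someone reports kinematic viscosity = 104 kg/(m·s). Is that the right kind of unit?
No

kinematic viscosity has SI base units: m^2 / s
kg/(m·s) does NOT reduce to m^2 / s; a valid unit for kinematic viscosity would be e.g. m²/s.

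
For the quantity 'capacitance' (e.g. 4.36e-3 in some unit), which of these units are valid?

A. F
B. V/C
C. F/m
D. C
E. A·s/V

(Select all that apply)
A, E

capacitance has SI base units: A^2 * s^4 / (kg * m^2)

Checking each option against A^2 * s^4 / (kg * m^2):
  A. F: ✓ matches
  B. V/C: ✗ does not match
  C. F/m: ✗ does not match
  D. C: ✗ does not match
  E. A·s/V: ✓ matches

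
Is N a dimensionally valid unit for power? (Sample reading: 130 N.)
No

power has SI base units: kg * m^2 / s^3
N does NOT reduce to kg * m^2 / s^3; a valid unit for power would be e.g. W.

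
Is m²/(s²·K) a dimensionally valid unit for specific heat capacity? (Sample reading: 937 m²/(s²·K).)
Yes

specific heat capacity has SI base units: m^2 / (s^2 * K)
m²/(s²·K) reduces to the same SI base units, so it is a valid unit for specific heat capacity.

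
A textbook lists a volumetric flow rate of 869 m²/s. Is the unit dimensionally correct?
No

volumetric flow rate has SI base units: m^3 / s
m²/s does NOT reduce to m^3 / s; a valid unit for volumetric flow rate would be e.g. m³/s.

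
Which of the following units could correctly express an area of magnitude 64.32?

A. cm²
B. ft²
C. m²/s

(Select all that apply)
A, B

area has SI base units: m^2

Checking each option against m^2:
  A. cm²: ✓ matches
  B. ft²: ✓ matches
  C. m²/s: ✗ does not match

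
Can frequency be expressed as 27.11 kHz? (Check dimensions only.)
Yes

frequency has SI base units: 1 / s
kHz reduces to the same SI base units, so it is a valid unit for frequency.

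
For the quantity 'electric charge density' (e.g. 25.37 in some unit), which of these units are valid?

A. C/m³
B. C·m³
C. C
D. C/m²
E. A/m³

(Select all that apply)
A

electric charge density has SI base units: A * s / m^3

Checking each option against A * s / m^3:
  A. C/m³: ✓ matches
  B. C·m³: ✗ does not match
  C. C: ✗ does not match
  D. C/m²: ✗ does not match
  E. A/m³: ✗ does not match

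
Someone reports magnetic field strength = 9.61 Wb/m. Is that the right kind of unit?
No

magnetic field strength has SI base units: A / m
Wb/m does NOT reduce to A / m; a valid unit for magnetic field strength would be e.g. A/m.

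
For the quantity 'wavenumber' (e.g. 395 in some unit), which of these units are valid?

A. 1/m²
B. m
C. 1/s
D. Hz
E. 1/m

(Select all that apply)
E

wavenumber has SI base units: 1 / m

Checking each option against 1 / m:
  A. 1/m²: ✗ does not match
  B. m: ✗ does not match
  C. 1/s: ✗ does not match
  D. Hz: ✗ does not match
  E. 1/m: ✓ matches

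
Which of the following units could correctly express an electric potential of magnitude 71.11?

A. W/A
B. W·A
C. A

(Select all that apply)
A

electric potential has SI base units: kg * m^2 / (A * s^3)

Checking each option against kg * m^2 / (A * s^3):
  A. W/A: ✓ matches
  B. W·A: ✗ does not match
  C. A: ✗ does not match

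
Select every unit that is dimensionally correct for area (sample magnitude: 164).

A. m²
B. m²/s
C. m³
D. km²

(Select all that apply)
A, D

area has SI base units: m^2

Checking each option against m^2:
  A. m²: ✓ matches
  B. m²/s: ✗ does not match
  C. m³: ✗ does not match
  D. km²: ✓ matches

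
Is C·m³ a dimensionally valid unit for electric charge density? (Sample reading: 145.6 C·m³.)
No

electric charge density has SI base units: A * s / m^3
C·m³ does NOT reduce to A * s / m^3; a valid unit for electric charge density would be e.g. C/m³.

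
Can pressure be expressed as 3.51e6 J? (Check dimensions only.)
No

pressure has SI base units: kg / (m * s^2)
J does NOT reduce to kg / (m * s^2); a valid unit for pressure would be e.g. Pa.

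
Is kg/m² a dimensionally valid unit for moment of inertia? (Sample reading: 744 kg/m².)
No

moment of inertia has SI base units: kg * m^2
kg/m² does NOT reduce to kg * m^2; a valid unit for moment of inertia would be e.g. kg·m².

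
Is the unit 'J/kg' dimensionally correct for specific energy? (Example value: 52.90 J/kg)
Yes

specific energy has SI base units: m^2 / s^2
J/kg reduces to the same SI base units, so it is a valid unit for specific energy.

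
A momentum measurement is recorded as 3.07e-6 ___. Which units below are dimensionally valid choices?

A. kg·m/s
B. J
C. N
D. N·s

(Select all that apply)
A, D

momentum has SI base units: kg * m / s

Checking each option against kg * m / s:
  A. kg·m/s: ✓ matches
  B. J: ✗ does not match
  C. N: ✗ does not match
  D. N·s: ✓ matches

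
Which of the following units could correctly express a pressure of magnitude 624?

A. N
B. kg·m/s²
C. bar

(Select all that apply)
C

pressure has SI base units: kg / (m * s^2)

Checking each option against kg / (m * s^2):
  A. N: ✗ does not match
  B. kg·m/s²: ✗ does not match
  C. bar: ✓ matches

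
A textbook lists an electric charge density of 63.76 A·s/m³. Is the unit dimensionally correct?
Yes

electric charge density has SI base units: A * s / m^3
A·s/m³ reduces to the same SI base units, so it is a valid unit for electric charge density.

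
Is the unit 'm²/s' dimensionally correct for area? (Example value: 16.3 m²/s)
No

area has SI base units: m^2
m²/s does NOT reduce to m^2; a valid unit for area would be e.g. m².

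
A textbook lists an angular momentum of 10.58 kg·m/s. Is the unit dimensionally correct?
No

angular momentum has SI base units: kg * m^2 / s
kg·m/s does NOT reduce to kg * m^2 / s; a valid unit for angular momentum would be e.g. kg·m²/s.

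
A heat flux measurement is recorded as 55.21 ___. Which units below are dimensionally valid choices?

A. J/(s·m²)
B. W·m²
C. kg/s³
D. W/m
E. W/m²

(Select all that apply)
A, C, E

heat flux has SI base units: kg / s^3

Checking each option against kg / s^3:
  A. J/(s·m²): ✓ matches
  B. W·m²: ✗ does not match
  C. kg/s³: ✓ matches
  D. W/m: ✗ does not match
  E. W/m²: ✓ matches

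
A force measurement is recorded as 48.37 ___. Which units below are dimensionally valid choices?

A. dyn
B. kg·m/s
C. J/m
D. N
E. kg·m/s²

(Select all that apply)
A, C, D, E

force has SI base units: kg * m / s^2

Checking each option against kg * m / s^2:
  A. dyn: ✓ matches
  B. kg·m/s: ✗ does not match
  C. J/m: ✓ matches
  D. N: ✓ matches
  E. kg·m/s²: ✓ matches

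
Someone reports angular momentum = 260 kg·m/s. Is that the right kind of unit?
No

angular momentum has SI base units: kg * m^2 / s
kg·m/s does NOT reduce to kg * m^2 / s; a valid unit for angular momentum would be e.g. kg·m²/s.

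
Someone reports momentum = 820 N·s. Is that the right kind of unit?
Yes

momentum has SI base units: kg * m / s
N·s reduces to the same SI base units, so it is a valid unit for momentum.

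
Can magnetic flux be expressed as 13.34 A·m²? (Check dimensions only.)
No

magnetic flux has SI base units: kg * m^2 / (A * s^2)
A·m² does NOT reduce to kg * m^2 / (A * s^2); a valid unit for magnetic flux would be e.g. Wb.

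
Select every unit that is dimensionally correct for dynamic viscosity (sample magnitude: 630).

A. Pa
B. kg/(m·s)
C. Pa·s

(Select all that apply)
B, C

dynamic viscosity has SI base units: kg / (m * s)

Checking each option against kg / (m * s):
  A. Pa: ✗ does not match
  B. kg/(m·s): ✓ matches
  C. Pa·s: ✓ matches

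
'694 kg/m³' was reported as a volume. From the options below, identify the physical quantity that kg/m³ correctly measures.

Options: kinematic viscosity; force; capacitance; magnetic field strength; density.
density

volume should have units dimensionally equivalent to m^3 (e.g. m³).
The given unit 'kg/m³' reduces to kg / m^3. Of the listed options, that is the dimensionality of density.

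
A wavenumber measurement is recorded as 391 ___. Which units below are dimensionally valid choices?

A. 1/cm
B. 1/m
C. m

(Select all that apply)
A, B

wavenumber has SI base units: 1 / m

Checking each option against 1 / m:
  A. 1/cm: ✓ matches
  B. 1/m: ✓ matches
  C. m: ✗ does not match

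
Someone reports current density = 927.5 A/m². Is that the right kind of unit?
Yes

current density has SI base units: A / m^2
A/m² reduces to the same SI base units, so it is a valid unit for current density.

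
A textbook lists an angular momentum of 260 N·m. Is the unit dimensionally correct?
No

angular momentum has SI base units: kg * m^2 / s
N·m does NOT reduce to kg * m^2 / s; a valid unit for angular momentum would be e.g. kg·m²/s.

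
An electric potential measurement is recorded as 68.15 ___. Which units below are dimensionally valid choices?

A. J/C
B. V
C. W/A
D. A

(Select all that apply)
A, B, C

electric potential has SI base units: kg * m^2 / (A * s^3)

Checking each option against kg * m^2 / (A * s^3):
  A. J/C: ✓ matches
  B. V: ✓ matches
  C. W/A: ✓ matches
  D. A: ✗ does not match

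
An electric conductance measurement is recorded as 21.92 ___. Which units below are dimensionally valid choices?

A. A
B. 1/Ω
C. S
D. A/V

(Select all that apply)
B, C, D

electric conductance has SI base units: A^2 * s^3 / (kg * m^2)

Checking each option against A^2 * s^3 / (kg * m^2):
  A. A: ✗ does not match
  B. 1/Ω: ✓ matches
  C. S: ✓ matches
  D. A/V: ✓ matches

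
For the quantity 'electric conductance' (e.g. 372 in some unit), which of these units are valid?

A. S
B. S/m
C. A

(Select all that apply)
A

electric conductance has SI base units: A^2 * s^3 / (kg * m^2)

Checking each option against A^2 * s^3 / (kg * m^2):
  A. S: ✓ matches
  B. S/m: ✗ does not match
  C. A: ✗ does not match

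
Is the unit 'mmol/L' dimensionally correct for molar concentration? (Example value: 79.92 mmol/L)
Yes

molar concentration has SI base units: mol / m^3
mmol/L reduces to the same SI base units, so it is a valid unit for molar concentration.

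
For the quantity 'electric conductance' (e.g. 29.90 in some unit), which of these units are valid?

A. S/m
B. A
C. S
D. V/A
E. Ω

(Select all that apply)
C

electric conductance has SI base units: A^2 * s^3 / (kg * m^2)

Checking each option against A^2 * s^3 / (kg * m^2):
  A. S/m: ✗ does not match
  B. A: ✗ does not match
  C. S: ✓ matches
  D. V/A: ✗ does not match
  E. Ω: ✗ does not match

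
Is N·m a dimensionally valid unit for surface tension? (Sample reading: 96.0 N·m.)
No

surface tension has SI base units: kg / s^2
N·m does NOT reduce to kg / s^2; a valid unit for surface tension would be e.g. N/m.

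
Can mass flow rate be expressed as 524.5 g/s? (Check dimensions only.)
Yes

mass flow rate has SI base units: kg / s
g/s reduces to the same SI base units, so it is a valid unit for mass flow rate.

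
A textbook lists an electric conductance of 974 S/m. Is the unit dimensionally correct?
No

electric conductance has SI base units: A^2 * s^3 / (kg * m^2)
S/m does NOT reduce to A^2 * s^3 / (kg * m^2); a valid unit for electric conductance would be e.g. S.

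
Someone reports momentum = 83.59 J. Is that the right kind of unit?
No

momentum has SI base units: kg * m / s
J does NOT reduce to kg * m / s; a valid unit for momentum would be e.g. kg·m/s.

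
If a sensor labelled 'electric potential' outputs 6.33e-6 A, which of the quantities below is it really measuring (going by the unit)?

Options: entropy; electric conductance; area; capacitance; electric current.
electric current

electric potential should have units dimensionally equivalent to kg * m^2 / (A * s^3) (e.g. V).
The given unit 'A' reduces to A. Of the listed options, that is the dimensionality of electric current.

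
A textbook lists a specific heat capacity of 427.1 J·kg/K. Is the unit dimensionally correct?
No

specific heat capacity has SI base units: m^2 / (s^2 * K)
J·kg/K does NOT reduce to m^2 / (s^2 * K); a valid unit for specific heat capacity would be e.g. J/(kg·K).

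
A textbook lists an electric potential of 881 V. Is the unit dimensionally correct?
Yes

electric potential has SI base units: kg * m^2 / (A * s^3)
V reduces to the same SI base units, so it is a valid unit for electric potential.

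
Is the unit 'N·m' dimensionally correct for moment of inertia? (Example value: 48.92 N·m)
No

moment of inertia has SI base units: kg * m^2
N·m does NOT reduce to kg * m^2; a valid unit for moment of inertia would be e.g. kg·m².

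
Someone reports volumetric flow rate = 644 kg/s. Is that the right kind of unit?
No

volumetric flow rate has SI base units: m^3 / s
kg/s does NOT reduce to m^3 / s; a valid unit for volumetric flow rate would be e.g. m³/s.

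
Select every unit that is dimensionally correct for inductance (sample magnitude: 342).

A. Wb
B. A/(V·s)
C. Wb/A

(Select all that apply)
C

inductance has SI base units: kg * m^2 / (A^2 * s^2)

Checking each option against kg * m^2 / (A^2 * s^2):
  A. Wb: ✗ does not match
  B. A/(V·s): ✗ does not match
  C. Wb/A: ✓ matches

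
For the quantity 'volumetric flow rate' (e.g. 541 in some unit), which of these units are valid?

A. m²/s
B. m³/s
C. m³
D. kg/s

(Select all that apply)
B

volumetric flow rate has SI base units: m^3 / s

Checking each option against m^3 / s:
  A. m²/s: ✗ does not match
  B. m³/s: ✓ matches
  C. m³: ✗ does not match
  D. kg/s: ✗ does not match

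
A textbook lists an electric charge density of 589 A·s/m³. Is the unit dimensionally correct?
Yes

electric charge density has SI base units: A * s / m^3
A·s/m³ reduces to the same SI base units, so it is a valid unit for electric charge density.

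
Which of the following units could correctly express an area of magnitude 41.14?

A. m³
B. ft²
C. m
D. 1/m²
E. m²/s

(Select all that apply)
B

area has SI base units: m^2

Checking each option against m^2:
  A. m³: ✗ does not match
  B. ft²: ✓ matches
  C. m: ✗ does not match
  D. 1/m²: ✗ does not match
  E. m²/s: ✗ does not match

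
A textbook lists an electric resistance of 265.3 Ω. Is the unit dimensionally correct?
Yes

electric resistance has SI base units: kg * m^2 / (A^2 * s^3)
Ω reduces to the same SI base units, so it is a valid unit for electric resistance.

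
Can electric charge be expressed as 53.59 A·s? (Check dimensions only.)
Yes

electric charge has SI base units: A * s
A·s reduces to the same SI base units, so it is a valid unit for electric charge.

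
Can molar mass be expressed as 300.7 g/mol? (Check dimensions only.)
Yes

molar mass has SI base units: kg / mol
g/mol reduces to the same SI base units, so it is a valid unit for molar mass.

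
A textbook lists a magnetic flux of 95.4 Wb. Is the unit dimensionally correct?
Yes

magnetic flux has SI base units: kg * m^2 / (A * s^2)
Wb reduces to the same SI base units, so it is a valid unit for magnetic flux.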